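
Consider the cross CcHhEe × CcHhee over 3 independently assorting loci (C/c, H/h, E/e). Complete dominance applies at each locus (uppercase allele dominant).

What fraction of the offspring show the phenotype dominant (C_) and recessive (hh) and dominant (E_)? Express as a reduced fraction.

P(C_ hh E_) = 3/32

CcHhEe gametes: CHE×1, CHe×1, ChE×1, Che×1, cHE×1, cHe×1, chE×1, che×1
CcHhee gametes: CHe×2, Che×2, cHe×2, che×2
CcHhEe×CcHhee grid (8·8=64): CCHHEe=2 CCHHee=2 CCHhEe=4 CCHhee=4 CChhEe=2 CChhee=2 CcHHEe=4 CcHHee=4 CcHhEe=8 CcHhee=8 CchhEe=4 Cchhee=4 ccHHEe=2 ccHHee=2 ccHhEe=4 ccHhee=4 cchhEe=2 cchhee=2
C_ hh E_ hits 6/64; gcd=2; 6÷2/64÷2 = 3/32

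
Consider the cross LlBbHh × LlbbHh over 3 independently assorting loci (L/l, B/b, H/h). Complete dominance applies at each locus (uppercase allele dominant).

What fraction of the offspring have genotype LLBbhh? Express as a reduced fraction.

LlBbHh gametes: LBH×1, LBh×1, LbH×1, Lbh×1, lBH×1, lBh×1, lbH×1, lbh×1
LlbbHh gametes: LbH×2, Lbh×2, lbH×2, lbh×2
LlBbHh×LlbbHh grid (8·8=64): LLBbHH=2 LLBbHh=4 LLBbhh=2 LLbbHH=2 LLbbHh=4 LLbbhh=2 LlBbHH=4 LlBbHh=8 LlBbhh=4 LlbbHH=4 LlbbHh=8 Llbbhh=4 llBbHH=2 llBbHh=4 llBbhh=2 llbbHH=2 llbbHh=4 llbbhh=2
LLBbhh hits 2/64; gcd=2; 2÷2/64÷2 = 1/32

P(LLBbhh) = 1/32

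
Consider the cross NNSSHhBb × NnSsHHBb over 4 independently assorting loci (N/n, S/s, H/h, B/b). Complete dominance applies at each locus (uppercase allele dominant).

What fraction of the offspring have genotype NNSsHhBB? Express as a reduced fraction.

NNSSHhBb gametes: NSHB×4, NSHb×4, NShB×4, NShb×4
NnSsHHBb gametes: NSHB×2, NSHb×2, NsHB×2, NsHb×2, nSHB×2, nSHb×2, nsHB×2, nsHb×2
NNSSHhBb×NnSsHHBb grid (16·16=256): NNSSHHBB=8 NNSSHHBb=16 NNSSHHbb=8 NNSSHhBB=8 NNSSHhBb=16 NNSSHhbb=8 NNSsHHBB=8 NNSsHHBb=16 NNSsHHbb=8 NNSsHhBB=8 NNSsHhBb=16 NNSsHhbb=8 NnSSHHBB=8 NnSSHHBb=16 NnSSHHbb=8 NnSSHhBB=8 NnSSHhBb=16 NnSSHhbb=8 NnSsHHBB=8 NnSsHHBb=16 NnSsHHbb=8 NnSsHhBB=8 NnSsHhBb=16 NnSsHhbb=8
NNSsHhBB hits 8/256; gcd=8; 8÷8/256÷8 = 1/32

P(NNSsHhBB) = 1/32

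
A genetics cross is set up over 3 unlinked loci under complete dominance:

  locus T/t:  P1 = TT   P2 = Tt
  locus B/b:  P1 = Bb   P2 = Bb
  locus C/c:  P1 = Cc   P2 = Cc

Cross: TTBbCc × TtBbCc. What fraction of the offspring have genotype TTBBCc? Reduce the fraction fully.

P(TTBBCc) = 1/16

TTBbCc gametes: TBC×2, TBc×2, TbC×2, Tbc×2
TtBbCc gametes: TBC×1, TBc×1, TbC×1, Tbc×1, tBC×1, tBc×1, tbC×1, tbc×1
TTBbCc×TtBbCc grid (8·8=64): TTBBCC=2 TTBBCc=4 TTBBcc=2 TTBbCC=4 TTBbCc=8 TTBbcc=4 TTbbCC=2 TTbbCc=4 TTbbcc=2 TtBBCC=2 TtBBCc=4 TtBBcc=2 TtBbCC=4 TtBbCc=8 TtBbcc=4 TtbbCC=2 TtbbCc=4 Ttbbcc=2
TTBBCc hits 4/64; gcd=4; 4÷4/64÷4 = 1/16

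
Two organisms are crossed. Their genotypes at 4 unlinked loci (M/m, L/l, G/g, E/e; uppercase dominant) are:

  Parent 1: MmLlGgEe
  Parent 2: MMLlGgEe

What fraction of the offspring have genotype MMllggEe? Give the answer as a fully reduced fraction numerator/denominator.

P(MMllggEe) = 1/64

MmLlGgEe gametes: MLGE×1, MLGe×1, MLgE×1, MLge×1, MlGE×1, MlGe×1, MlgE×1, Mlge×1, mLGE×1, mLGe×1, mLgE×1, mLge×1, mlGE×1, mlGe×1, mlgE×1, mlge×1
MMLlGgEe gametes: MLGE×2, MLGe×2, MLgE×2, MLge×2, MlGE×2, MlGe×2, MlgE×2, Mlge×2
MmLlGgEe×MMLlGgEe grid (16·16=256): MMLLGGEE=2 MMLLGGEe=4 MMLLGGee=2 MMLLGgEE=4 MMLLGgEe=8 MMLLGgee=4 MMLLggEE=2 MMLLggEe=4 MMLLggee=2 MMLlGGEE=4 MMLlGGEe=8 MMLlGGee=4 MMLlGgEE=8 MMLlGgEe=16 MMLlGgee=8 MMLlggEE=4 MMLlggEe=8 MMLlggee=4 MMllGGEE=2 MMllGGEe=4 MMllGGee=2 MMllGgEE=4 MMllGgEe=8 MMllGgee=4 MMllggEE=2 MMllggEe=4 MMllggee=2 MmLLGGEE=2 MmLLGGEe=4 MmLLGGee=2 MmLLGgEE=4 MmLLGgEe=8 MmLLGgee=4 MmLLggEE=2 MmLLggEe=4 MmLLggee=2 MmLlGGEE=4 MmLlGGEe=8 MmLlGGee=4 MmLlGgEE=8 MmLlGgEe=16 MmLlGgee=8 MmLlggEE=4 MmLlggEe=8 MmLlggee=4 MmllGGEE=2 MmllGGEe=4 MmllGGee=2 MmllGgEE=4 MmllGgEe=8 MmllGgee=4 MmllggEE=2 MmllggEe=4 Mmllggee=2
MMllggEe hits 4/256; gcd=4; 4÷4/256÷4 = 1/64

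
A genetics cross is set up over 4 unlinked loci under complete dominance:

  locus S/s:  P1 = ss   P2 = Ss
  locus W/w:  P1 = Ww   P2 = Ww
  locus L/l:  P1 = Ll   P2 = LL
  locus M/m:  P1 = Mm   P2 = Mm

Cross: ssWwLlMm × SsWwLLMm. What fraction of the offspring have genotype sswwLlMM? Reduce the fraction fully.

ssWwLlMm gametes: sWLM×2, sWLm×2, sWlM×2, sWlm×2, swLM×2, swLm×2, swlM×2, swlm×2
SsWwLLMm gametes: SWLM×2, SWLm×2, SwLM×2, SwLm×2, sWLM×2, sWLm×2, swLM×2, swLm×2
ssWwLlMm×SsWwLLMm grid (16·16=256): SsWWLLMM=4 SsWWLLMm=8 SsWWLLmm=4 SsWWLlMM=4 SsWWLlMm=8 SsWWLlmm=4 SsWwLLMM=8 SsWwLLMm=16 SsWwLLmm=8 SsWwLlMM=8 SsWwLlMm=16 SsWwLlmm=8 SswwLLMM=4 SswwLLMm=8 SswwLLmm=4 SswwLlMM=4 SswwLlMm=8 SswwLlmm=4 ssWWLLMM=4 ssWWLLMm=8 ssWWLLmm=4 ssWWLlMM=4 ssWWLlMm=8 ssWWLlmm=4 ssWwLLMM=8 ssWwLLMm=16 ssWwLLmm=8 ssWwLlMM=8 ssWwLlMm=16 ssWwLlmm=8 sswwLLMM=4 sswwLLMm=8 sswwLLmm=4 sswwLlMM=4 sswwLlMm=8 sswwLlmm=4
sswwLlMM hits 4/256; gcd=4; 4÷4/256÷4 = 1/64

P(sswwLlMM) = 1/64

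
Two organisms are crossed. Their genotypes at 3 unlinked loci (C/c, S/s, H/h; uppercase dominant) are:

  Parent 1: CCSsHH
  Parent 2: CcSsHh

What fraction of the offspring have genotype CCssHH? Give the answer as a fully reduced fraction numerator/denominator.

P(CCssHH) = 1/16

CCSsHH gametes: CSH×4, CsH×4
CcSsHh gametes: CSH×1, CSh×1, CsH×1, Csh×1, cSH×1, cSh×1, csH×1, csh×1
CCSsHH×CcSsHh grid (8·8=64): CCSSHH=4 CCSSHh=4 CCSsHH=8 CCSsHh=8 CCssHH=4 CCssHh=4 CcSSHH=4 CcSSHh=4 CcSsHH=8 CcSsHh=8 CcssHH=4 CcssHh=4
CCssHH hits 4/64; gcd=4; 4÷4/64÷4 = 1/16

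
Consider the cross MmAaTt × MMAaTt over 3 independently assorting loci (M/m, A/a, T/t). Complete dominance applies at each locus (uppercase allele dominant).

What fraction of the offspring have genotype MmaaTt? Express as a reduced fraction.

P(MmaaTt) = 1/16

MmAaTt gametes: MAT×1, MAt×1, MaT×1, Mat×1, mAT×1, mAt×1, maT×1, mat×1
MMAaTt gametes: MAT×2, MAt×2, MaT×2, Mat×2
MmAaTt×MMAaTt grid (8·8=64): MMAATT=2 MMAATt=4 MMAAtt=2 MMAaTT=4 MMAaTt=8 MMAatt=4 MMaaTT=2 MMaaTt=4 MMaatt=2 MmAATT=2 MmAATt=4 MmAAtt=2 MmAaTT=4 MmAaTt=8 MmAatt=4 MmaaTT=2 MmaaTt=4 Mmaatt=2
MmaaTt hits 4/64; gcd=4; 4÷4/64÷4 = 1/16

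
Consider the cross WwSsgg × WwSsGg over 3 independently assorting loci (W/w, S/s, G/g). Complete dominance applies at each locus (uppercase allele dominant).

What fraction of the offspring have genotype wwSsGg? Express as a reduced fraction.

P(wwSsGg) = 1/16

WwSsgg gametes: WSg×2, Wsg×2, wSg×2, wsg×2
WwSsGg gametes: WSG×1, WSg×1, WsG×1, Wsg×1, wSG×1, wSg×1, wsG×1, wsg×1
WwSsgg×WwSsGg grid (8·8=64): WWSSGg=2 WWSSgg=2 WWSsGg=4 WWSsgg=4 WWssGg=2 WWssgg=2 WwSSGg=4 WwSSgg=4 WwSsGg=8 WwSsgg=8 WwssGg=4 Wwssgg=4 wwSSGg=2 wwSSgg=2 wwSsGg=4 wwSsgg=4 wwssGg=2 wwssgg=2
wwSsGg hits 4/64; gcd=4; 4÷4/64÷4 = 1/16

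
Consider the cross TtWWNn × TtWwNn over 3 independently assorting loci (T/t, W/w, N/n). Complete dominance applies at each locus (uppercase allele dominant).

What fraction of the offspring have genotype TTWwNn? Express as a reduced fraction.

TtWWNn gametes: TWN×2, TWn×2, tWN×2, tWn×2
TtWwNn gametes: TWN×1, TWn×1, TwN×1, Twn×1, tWN×1, tWn×1, twN×1, twn×1
TtWWNn×TtWwNn grid (8·8=64): TTWWNN=2 TTWWNn=4 TTWWnn=2 TTWwNN=2 TTWwNn=4 TTWwnn=2 TtWWNN=4 TtWWNn=8 TtWWnn=4 TtWwNN=4 TtWwNn=8 TtWwnn=4 ttWWNN=2 ttWWNn=4 ttWWnn=2 ttWwNN=2 ttWwNn=4 ttWwnn=2
TTWwNn hits 4/64; gcd=4; 4÷4/64÷4 = 1/16

P(TTWwNn) = 1/16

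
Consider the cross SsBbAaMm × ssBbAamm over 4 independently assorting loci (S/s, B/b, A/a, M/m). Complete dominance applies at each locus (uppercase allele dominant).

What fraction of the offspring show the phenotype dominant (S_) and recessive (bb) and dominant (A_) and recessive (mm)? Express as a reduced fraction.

SsBbAaMm gametes: SBAM×1, SBAm×1, SBaM×1, SBam×1, SbAM×1, SbAm×1, SbaM×1, Sbam×1, sBAM×1, sBAm×1, sBaM×1, sBam×1, sbAM×1, sbAm×1, sbaM×1, sbam×1
ssBbAamm gametes: sBAm×4, sBam×4, sbAm×4, sbam×4
SsBbAaMm×ssBbAamm grid (16·16=256): SsBBAAMm=4 SsBBAAmm=4 SsBBAaMm=8 SsBBAamm=8 SsBBaaMm=4 SsBBaamm=4 SsBbAAMm=8 SsBbAAmm=8 SsBbAaMm=16 SsBbAamm=16 SsBbaaMm=8 SsBbaamm=8 SsbbAAMm=4 SsbbAAmm=4 SsbbAaMm=8 SsbbAamm=8 SsbbaaMm=4 Ssbbaamm=4 ssBBAAMm=4 ssBBAAmm=4 ssBBAaMm=8 ssBBAamm=8 ssBBaaMm=4 ssBBaamm=4 ssBbAAMm=8 ssBbAAmm=8 ssBbAaMm=16 ssBbAamm=16 ssBbaaMm=8 ssBbaamm=8 ssbbAAMm=4 ssbbAAmm=4 ssbbAaMm=8 ssbbAamm=8 ssbbaaMm=4 ssbbaamm=4
S_ bb A_ mm hits 12/256; gcd=4; 12÷4/256÷4 = 3/64

P(S_ bb A_ mm) = 3/64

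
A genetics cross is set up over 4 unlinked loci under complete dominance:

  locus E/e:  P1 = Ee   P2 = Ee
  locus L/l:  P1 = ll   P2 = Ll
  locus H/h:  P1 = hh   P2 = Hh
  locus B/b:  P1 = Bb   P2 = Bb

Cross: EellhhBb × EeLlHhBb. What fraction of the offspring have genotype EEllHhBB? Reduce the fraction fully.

P(EEllHhBB) = 1/64

EellhhBb gametes: ElhB×4, Elhb×4, elhB×4, elhb×4
EeLlHhBb gametes: ELHB×1, ELHb×1, ELhB×1, ELhb×1, ElHB×1, ElHb×1, ElhB×1, Elhb×1, eLHB×1, eLHb×1, eLhB×1, eLhb×1, elHB×1, elHb×1, elhB×1, elhb×1
EellhhBb×EeLlHhBb grid (16·16=256): EELlHhBB=4 EELlHhBb=8 EELlHhbb=4 EELlhhBB=4 EELlhhBb=8 EELlhhbb=4 EEllHhBB=4 EEllHhBb=8 EEllHhbb=4 EEllhhBB=4 EEllhhBb=8 EEllhhbb=4 EeLlHhBB=8 EeLlHhBb=16 EeLlHhbb=8 EeLlhhBB=8 EeLlhhBb=16 EeLlhhbb=8 EellHhBB=8 EellHhBb=16 EellHhbb=8 EellhhBB=8 EellhhBb=16 Eellhhbb=8 eeLlHhBB=4 eeLlHhBb=8 eeLlHhbb=4 eeLlhhBB=4 eeLlhhBb=8 eeLlhhbb=4 eellHhBB=4 eellHhBb=8 eellHhbb=4 eellhhBB=4 eellhhBb=8 eellhhbb=4
EEllHhBB hits 4/256; gcd=4; 4÷4/256÷4 = 1/64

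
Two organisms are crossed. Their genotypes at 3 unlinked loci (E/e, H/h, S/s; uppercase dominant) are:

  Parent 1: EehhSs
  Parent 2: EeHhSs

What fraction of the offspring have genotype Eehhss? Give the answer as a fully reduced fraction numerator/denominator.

EehhSs gametes: EhS×2, Ehs×2, ehS×2, ehs×2
EeHhSs gametes: EHS×1, EHs×1, EhS×1, Ehs×1, eHS×1, eHs×1, ehS×1, ehs×1
EehhSs×EeHhSs grid (8·8=64): EEHhSS=2 EEHhSs=4 EEHhss=2 EEhhSS=2 EEhhSs=4 EEhhss=2 EeHhSS=4 EeHhSs=8 EeHhss=4 EehhSS=4 EehhSs=8 Eehhss=4 eeHhSS=2 eeHhSs=4 eeHhss=2 eehhSS=2 eehhSs=4 eehhss=2
Eehhss hits 4/64; gcd=4; 4÷4/64÷4 = 1/16

P(Eehhss) = 1/16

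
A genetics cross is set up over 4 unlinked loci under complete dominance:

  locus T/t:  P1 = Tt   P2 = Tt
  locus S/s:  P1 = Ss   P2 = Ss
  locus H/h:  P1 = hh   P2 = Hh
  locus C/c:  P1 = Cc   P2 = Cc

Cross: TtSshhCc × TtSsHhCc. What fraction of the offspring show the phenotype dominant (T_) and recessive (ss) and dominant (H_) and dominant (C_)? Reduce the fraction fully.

TtSshhCc gametes: TShC×2, TShc×2, TshC×2, Tshc×2, tShC×2, tShc×2, tshC×2, tshc×2
TtSsHhCc gametes: TSHC×1, TSHc×1, TShC×1, TShc×1, TsHC×1, TsHc×1, TshC×1, Tshc×1, tSHC×1, tSHc×1, tShC×1, tShc×1, tsHC×1, tsHc×1, tshC×1, tshc×1
TtSshhCc×TtSsHhCc grid (16·16=256): TTSSHhCC=2 TTSSHhCc=4 TTSSHhcc=2 TTSShhCC=2 TTSShhCc=4 TTSShhcc=2 TTSsHhCC=4 TTSsHhCc=8 TTSsHhcc=4 TTSshhCC=4 TTSshhCc=8 TTSshhcc=4 TTssHhCC=2 TTssHhCc=4 TTssHhcc=2 TTsshhCC=2 TTsshhCc=4 TTsshhcc=2 TtSSHhCC=4 TtSSHhCc=8 TtSSHhcc=4 TtSShhCC=4 TtSShhCc=8 TtSShhcc=4 TtSsHhCC=8 TtSsHhCc=16 TtSsHhcc=8 TtSshhCC=8 TtSshhCc=16 TtSshhcc=8 TtssHhCC=4 TtssHhCc=8 TtssHhcc=4 TtsshhCC=4 TtsshhCc=8 Ttsshhcc=4 ttSSHhCC=2 ttSSHhCc=4 ttSSHhcc=2 ttSShhCC=2 ttSShhCc=4 ttSShhcc=2 ttSsHhCC=4 ttSsHhCc=8 ttSsHhcc=4 ttSshhCC=4 ttSshhCc=8 ttSshhcc=4 ttssHhCC=2 ttssHhCc=4 ttssHhcc=2 ttsshhCC=2 ttsshhCc=4 ttsshhcc=2
T_ ss H_ C_ hits 18/256; gcd=2; 18÷2/256÷2 = 9/128

P(T_ ss H_ C_) = 9/128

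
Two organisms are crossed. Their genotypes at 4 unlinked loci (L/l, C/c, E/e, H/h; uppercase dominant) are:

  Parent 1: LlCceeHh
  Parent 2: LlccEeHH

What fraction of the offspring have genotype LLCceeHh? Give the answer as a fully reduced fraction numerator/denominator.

LlCceeHh gametes: LCeH×2, LCeh×2, LceH×2, Lceh×2, lCeH×2, lCeh×2, lceH×2, lceh×2
LlccEeHH gametes: LcEH×4, LceH×4, lcEH×4, lceH×4
LlCceeHh×LlccEeHH grid (16·16=256): LLCcEeHH=8 LLCcEeHh=8 LLCceeHH=8 LLCceeHh=8 LLccEeHH=8 LLccEeHh=8 LLcceeHH=8 LLcceeHh=8 LlCcEeHH=16 LlCcEeHh=16 LlCceeHH=16 LlCceeHh=16 LlccEeHH=16 LlccEeHh=16 LlcceeHH=16 LlcceeHh=16 llCcEeHH=8 llCcEeHh=8 llCceeHH=8 llCceeHh=8 llccEeHH=8 llccEeHh=8 llcceeHH=8 llcceeHh=8
LLCceeHh hits 8/256; gcd=8; 8÷8/256÷8 = 1/32

P(LLCceeHh) = 1/32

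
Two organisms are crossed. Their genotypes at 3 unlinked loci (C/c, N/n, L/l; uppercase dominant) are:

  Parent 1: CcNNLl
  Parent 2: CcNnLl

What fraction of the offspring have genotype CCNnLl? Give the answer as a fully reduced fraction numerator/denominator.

P(CCNnLl) = 1/16

CcNNLl gametes: CNL×2, CNl×2, cNL×2, cNl×2
CcNnLl gametes: CNL×1, CNl×1, CnL×1, Cnl×1, cNL×1, cNl×1, cnL×1, cnl×1
CcNNLl×CcNnLl grid (8·8=64): CCNNLL=2 CCNNLl=4 CCNNll=2 CCNnLL=2 CCNnLl=4 CCNnll=2 CcNNLL=4 CcNNLl=8 CcNNll=4 CcNnLL=4 CcNnLl=8 CcNnll=4 ccNNLL=2 ccNNLl=4 ccNNll=2 ccNnLL=2 ccNnLl=4 ccNnll=2
CCNnLl hits 4/64; gcd=4; 4÷4/64÷4 = 1/16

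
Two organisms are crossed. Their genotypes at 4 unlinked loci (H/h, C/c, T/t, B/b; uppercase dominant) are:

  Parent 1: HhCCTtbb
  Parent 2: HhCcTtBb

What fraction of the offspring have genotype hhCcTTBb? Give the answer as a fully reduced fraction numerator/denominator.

HhCCTtbb gametes: HCTb×4, HCtb×4, hCTb×4, hCtb×4
HhCcTtBb gametes: HCTB×1, HCTb×1, HCtB×1, HCtb×1, HcTB×1, HcTb×1, HctB×1, Hctb×1, hCTB×1, hCTb×1, hCtB×1, hCtb×1, hcTB×1, hcTb×1, hctB×1, hctb×1
HhCCTtbb×HhCcTtBb grid (16·16=256): HHCCTTBb=4 HHCCTTbb=4 HHCCTtBb=8 HHCCTtbb=8 HHCCttBb=4 HHCCttbb=4 HHCcTTBb=4 HHCcTTbb=4 HHCcTtBb=8 HHCcTtbb=8 HHCcttBb=4 HHCcttbb=4 HhCCTTBb=8 HhCCTTbb=8 HhCCTtBb=16 HhCCTtbb=16 HhCCttBb=8 HhCCttbb=8 HhCcTTBb=8 HhCcTTbb=8 HhCcTtBb=16 HhCcTtbb=16 HhCcttBb=8 HhCcttbb=8 hhCCTTBb=4 hhCCTTbb=4 hhCCTtBb=8 hhCCTtbb=8 hhCCttBb=4 hhCCttbb=4 hhCcTTBb=4 hhCcTTbb=4 hhCcTtBb=8 hhCcTtbb=8 hhCcttBb=4 hhCcttbb=4
hhCcTTBb hits 4/256; gcd=4; 4÷4/256÷4 = 1/64

P(hhCcTTBb) = 1/64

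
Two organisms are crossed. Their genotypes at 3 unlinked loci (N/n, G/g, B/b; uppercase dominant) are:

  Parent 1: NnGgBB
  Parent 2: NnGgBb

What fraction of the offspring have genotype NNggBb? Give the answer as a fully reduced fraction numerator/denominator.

NnGgBB gametes: NGB×2, NgB×2, nGB×2, ngB×2
NnGgBb gametes: NGB×1, NGb×1, NgB×1, Ngb×1, nGB×1, nGb×1, ngB×1, ngb×1
NnGgBB×NnGgBb grid (8·8=64): NNGGBB=2 NNGGBb=2 NNGgBB=4 NNGgBb=4 NNggBB=2 NNggBb=2 NnGGBB=4 NnGGBb=4 NnGgBB=8 NnGgBb=8 NnggBB=4 NnggBb=4 nnGGBB=2 nnGGBb=2 nnGgBB=4 nnGgBb=4 nnggBB=2 nnggBb=2
NNggBb hits 2/64; gcd=2; 2÷2/64÷2 = 1/32

P(NNggBb) = 1/32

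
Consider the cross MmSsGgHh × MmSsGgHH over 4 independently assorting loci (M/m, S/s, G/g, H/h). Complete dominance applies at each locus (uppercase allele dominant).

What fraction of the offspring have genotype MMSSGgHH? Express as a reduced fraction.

MmSsGgHh gametes: MSGH×1, MSGh×1, MSgH×1, MSgh×1, MsGH×1, MsGh×1, MsgH×1, Msgh×1, mSGH×1, mSGh×1, mSgH×1, mSgh×1, msGH×1, msGh×1, msgH×1, msgh×1
MmSsGgHH gametes: MSGH×2, MSgH×2, MsGH×2, MsgH×2, mSGH×2, mSgH×2, msGH×2, msgH×2
MmSsGgHh×MmSsGgHH grid (16·16=256): MMSSGGHH=2 MMSSGGHh=2 MMSSGgHH=4 MMSSGgHh=4 MMSSggHH=2 MMSSggHh=2 MMSsGGHH=4 MMSsGGHh=4 MMSsGgHH=8 MMSsGgHh=8 MMSsggHH=4 MMSsggHh=4 MMssGGHH=2 MMssGGHh=2 MMssGgHH=4 MMssGgHh=4 MMssggHH=2 MMssggHh=2 MmSSGGHH=4 MmSSGGHh=4 MmSSGgHH=8 MmSSGgHh=8 MmSSggHH=4 MmSSggHh=4 MmSsGGHH=8 MmSsGGHh=8 MmSsGgHH=16 MmSsGgHh=16 MmSsggHH=8 MmSsggHh=8 MmssGGHH=4 MmssGGHh=4 MmssGgHH=8 MmssGgHh=8 MmssggHH=4 MmssggHh=4 mmSSGGHH=2 mmSSGGHh=2 mmSSGgHH=4 mmSSGgHh=4 mmSSggHH=2 mmSSggHh=2 mmSsGGHH=4 mmSsGGHh=4 mmSsGgHH=8 mmSsGgHh=8 mmSsggHH=4 mmSsggHh=4 mmssGGHH=2 mmssGGHh=2 mmssGgHH=4 mmssGgHh=4 mmssggHH=2 mmssggHh=2
MMSSGgHH hits 4/256; gcd=4; 4÷4/256÷4 = 1/64

P(MMSSGgHH) = 1/64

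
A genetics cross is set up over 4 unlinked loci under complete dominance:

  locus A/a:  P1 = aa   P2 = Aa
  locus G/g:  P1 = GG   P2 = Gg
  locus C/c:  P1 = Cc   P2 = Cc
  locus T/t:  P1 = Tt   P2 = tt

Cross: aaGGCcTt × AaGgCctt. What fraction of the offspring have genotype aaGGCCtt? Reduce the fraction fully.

aaGGCcTt gametes: aGCT×4, aGCt×4, aGcT×4, aGct×4
AaGgCctt gametes: AGCt×2, AGct×2, AgCt×2, Agct×2, aGCt×2, aGct×2, agCt×2, agct×2
aaGGCcTt×AaGgCctt grid (16·16=256): AaGGCCTt=8 AaGGCCtt=8 AaGGCcTt=16 AaGGCctt=16 AaGGccTt=8 AaGGcctt=8 AaGgCCTt=8 AaGgCCtt=8 AaGgCcTt=16 AaGgCctt=16 AaGgccTt=8 AaGgcctt=8 aaGGCCTt=8 aaGGCCtt=8 aaGGCcTt=16 aaGGCctt=16 aaGGccTt=8 aaGGcctt=8 aaGgCCTt=8 aaGgCCtt=8 aaGgCcTt=16 aaGgCctt=16 aaGgccTt=8 aaGgcctt=8
aaGGCCtt hits 8/256; gcd=8; 8÷8/256÷8 = 1/32

P(aaGGCCtt) = 1/32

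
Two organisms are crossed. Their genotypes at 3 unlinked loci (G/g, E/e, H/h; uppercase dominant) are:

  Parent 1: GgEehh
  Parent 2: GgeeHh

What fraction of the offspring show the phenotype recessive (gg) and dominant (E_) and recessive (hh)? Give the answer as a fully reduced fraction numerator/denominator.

P(gg E_ hh) = 1/16

GgEehh gametes: GEh×2, Geh×2, gEh×2, geh×2
GgeeHh gametes: GeH×2, Geh×2, geH×2, geh×2
GgEehh×GgeeHh grid (8·8=64): GGEeHh=4 GGEehh=4 GGeeHh=4 GGeehh=4 GgEeHh=8 GgEehh=8 GgeeHh=8 Ggeehh=8 ggEeHh=4 ggEehh=4 ggeeHh=4 ggeehh=4
gg E_ hh hits 4/64; gcd=4; 4÷4/64÷4 = 1/16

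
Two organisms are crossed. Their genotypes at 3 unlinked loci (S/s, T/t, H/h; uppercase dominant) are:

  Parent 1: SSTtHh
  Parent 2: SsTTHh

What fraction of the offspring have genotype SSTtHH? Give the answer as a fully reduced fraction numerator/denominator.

P(SSTtHH) = 1/16

SSTtHh gametes: STH×2, STh×2, StH×2, Sth×2
SsTTHh gametes: STH×2, STh×2, sTH×2, sTh×2
SSTtHh×SsTTHh grid (8·8=64): SSTTHH=4 SSTTHh=8 SSTThh=4 SSTtHH=4 SSTtHh=8 SSTthh=4 SsTTHH=4 SsTTHh=8 SsTThh=4 SsTtHH=4 SsTtHh=8 SsTthh=4
SSTtHH hits 4/64; gcd=4; 4÷4/64÷4 = 1/16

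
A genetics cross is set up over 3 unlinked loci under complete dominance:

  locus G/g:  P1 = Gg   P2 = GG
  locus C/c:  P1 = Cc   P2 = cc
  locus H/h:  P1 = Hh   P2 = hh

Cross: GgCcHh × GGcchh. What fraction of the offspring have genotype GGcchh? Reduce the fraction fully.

GgCcHh gametes: GCH×1, GCh×1, GcH×1, Gch×1, gCH×1, gCh×1, gcH×1, gch×1
GGcchh gametes: Gch×8
GgCcHh×GGcchh grid (8·8=64): GGCcHh=8 GGCchh=8 GGccHh=8 GGcchh=8 GgCcHh=8 GgCchh=8 GgccHh=8 Ggcchh=8
GGcchh hits 8/64; gcd=8; 8÷8/64÷8 = 1/8

P(GGcchh) = 1/8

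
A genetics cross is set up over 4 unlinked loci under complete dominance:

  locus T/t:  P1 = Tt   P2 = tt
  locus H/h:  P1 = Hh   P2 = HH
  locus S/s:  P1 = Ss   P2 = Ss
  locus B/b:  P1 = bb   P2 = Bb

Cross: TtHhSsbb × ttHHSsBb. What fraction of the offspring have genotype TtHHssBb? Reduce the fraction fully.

TtHhSsbb gametes: THSb×2, THsb×2, ThSb×2, Thsb×2, tHSb×2, tHsb×2, thSb×2, thsb×2
ttHHSsBb gametes: tHSB×4, tHSb×4, tHsB×4, tHsb×4
TtHhSsbb×ttHHSsBb grid (16·16=256): TtHHSSBb=8 TtHHSSbb=8 TtHHSsBb=16 TtHHSsbb=16 TtHHssBb=8 TtHHssbb=8 TtHhSSBb=8 TtHhSSbb=8 TtHhSsBb=16 TtHhSsbb=16 TtHhssBb=8 TtHhssbb=8 ttHHSSBb=8 ttHHSSbb=8 ttHHSsBb=16 ttHHSsbb=16 ttHHssBb=8 ttHHssbb=8 ttHhSSBb=8 ttHhSSbb=8 ttHhSsBb=16 ttHhSsbb=16 ttHhssBb=8 ttHhssbb=8
TtHHssBb hits 8/256; gcd=8; 8÷8/256÷8 = 1/32

P(TtHHssBb) = 1/32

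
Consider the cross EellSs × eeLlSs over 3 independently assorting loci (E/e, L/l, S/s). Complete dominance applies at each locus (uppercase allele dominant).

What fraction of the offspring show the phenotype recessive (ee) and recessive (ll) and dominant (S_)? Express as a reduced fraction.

P(ee ll S_) = 3/16

EellSs gametes: ElS×2, Els×2, elS×2, els×2
eeLlSs gametes: eLS×2, eLs×2, elS×2, els×2
EellSs×eeLlSs grid (8·8=64): EeLlSS=4 EeLlSs=8 EeLlss=4 EellSS=4 EellSs=8 Eellss=4 eeLlSS=4 eeLlSs=8 eeLlss=4 eellSS=4 eellSs=8 eellss=4
ee ll S_ hits 12/64; gcd=4; 12÷4/64÷4 = 3/16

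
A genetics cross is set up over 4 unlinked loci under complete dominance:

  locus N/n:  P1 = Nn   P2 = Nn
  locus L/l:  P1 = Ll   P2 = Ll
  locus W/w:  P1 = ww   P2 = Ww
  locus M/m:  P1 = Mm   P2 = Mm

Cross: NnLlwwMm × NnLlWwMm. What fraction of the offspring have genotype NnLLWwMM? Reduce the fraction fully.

NnLlwwMm gametes: NLwM×2, NLwm×2, NlwM×2, Nlwm×2, nLwM×2, nLwm×2, nlwM×2, nlwm×2
NnLlWwMm gametes: NLWM×1, NLWm×1, NLwM×1, NLwm×1, NlWM×1, NlWm×1, NlwM×1, Nlwm×1, nLWM×1, nLWm×1, nLwM×1, nLwm×1, nlWM×1, nlWm×1, nlwM×1, nlwm×1
NnLlwwMm×NnLlWwMm grid (16·16=256): NNLLWwMM=2 NNLLWwMm=4 NNLLWwmm=2 NNLLwwMM=2 NNLLwwMm=4 NNLLwwmm=2 NNLlWwMM=4 NNLlWwMm=8 NNLlWwmm=4 NNLlwwMM=4 NNLlwwMm=8 NNLlwwmm=4 NNllWwMM=2 NNllWwMm=4 NNllWwmm=2 NNllwwMM=2 NNllwwMm=4 NNllwwmm=2 NnLLWwMM=4 NnLLWwMm=8 NnLLWwmm=4 NnLLwwMM=4 NnLLwwMm=8 NnLLwwmm=4 NnLlWwMM=8 NnLlWwMm=16 NnLlWwmm=8 NnLlwwMM=8 NnLlwwMm=16 NnLlwwmm=8 NnllWwMM=4 NnllWwMm=8 NnllWwmm=4 NnllwwMM=4 NnllwwMm=8 Nnllwwmm=4 nnLLWwMM=2 nnLLWwMm=4 nnLLWwmm=2 nnLLwwMM=2 nnLLwwMm=4 nnLLwwmm=2 nnLlWwMM=4 nnLlWwMm=8 nnLlWwmm=4 nnLlwwMM=4 nnLlwwMm=8 nnLlwwmm=4 nnllWwMM=2 nnllWwMm=4 nnllWwmm=2 nnllwwMM=2 nnllwwMm=4 nnllwwmm=2
NnLLWwMM hits 4/256; gcd=4; 4÷4/256÷4 = 1/64

P(NnLLWwMM) = 1/64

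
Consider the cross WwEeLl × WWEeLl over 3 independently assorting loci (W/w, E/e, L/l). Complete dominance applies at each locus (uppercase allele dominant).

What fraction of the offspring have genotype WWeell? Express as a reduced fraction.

P(WWeell) = 1/32

WwEeLl gametes: WEL×1, WEl×1, WeL×1, Wel×1, wEL×1, wEl×1, weL×1, wel×1
WWEeLl gametes: WEL×2, WEl×2, WeL×2, Wel×2
WwEeLl×WWEeLl grid (8·8=64): WWEELL=2 WWEELl=4 WWEEll=2 WWEeLL=4 WWEeLl=8 WWEell=4 WWeeLL=2 WWeeLl=4 WWeell=2 WwEELL=2 WwEELl=4 WwEEll=2 WwEeLL=4 WwEeLl=8 WwEell=4 WweeLL=2 WweeLl=4 Wweell=2
WWeell hits 2/64; gcd=2; 2÷2/64÷2 = 1/32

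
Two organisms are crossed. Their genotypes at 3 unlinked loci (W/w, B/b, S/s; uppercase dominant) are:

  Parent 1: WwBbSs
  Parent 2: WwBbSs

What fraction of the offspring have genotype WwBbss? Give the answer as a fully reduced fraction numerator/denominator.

P(WwBbss) = 1/16

WwBbSs gametes: WBS×1, WBs×1, WbS×1, Wbs×1, wBS×1, wBs×1, wbS×1, wbs×1
WwBbSs gametes: WBS×1, WBs×1, WbS×1, Wbs×1, wBS×1, wBs×1, wbS×1, wbs×1
WwBbSs×WwBbSs grid (8·8=64): WWBBSS=1 WWBBSs=2 WWBBss=1 WWBbSS=2 WWBbSs=4 WWBbss=2 WWbbSS=1 WWbbSs=2 WWbbss=1 WwBBSS=2 WwBBSs=4 WwBBss=2 WwBbSS=4 WwBbSs=8 WwBbss=4 WwbbSS=2 WwbbSs=4 Wwbbss=2 wwBBSS=1 wwBBSs=2 wwBBss=1 wwBbSS=2 wwBbSs=4 wwBbss=2 wwbbSS=1 wwbbSs=2 wwbbss=1
WwBbss hits 4/64; gcd=4; 4÷4/64÷4 = 1/16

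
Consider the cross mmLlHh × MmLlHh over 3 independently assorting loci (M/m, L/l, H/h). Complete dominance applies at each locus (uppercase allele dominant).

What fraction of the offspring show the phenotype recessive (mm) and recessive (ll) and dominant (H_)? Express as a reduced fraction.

mmLlHh gametes: mLH×2, mLh×2, mlH×2, mlh×2
MmLlHh gametes: MLH×1, MLh×1, MlH×1, Mlh×1, mLH×1, mLh×1, mlH×1, mlh×1
mmLlHh×MmLlHh grid (8·8=64): MmLLHH=2 MmLLHh=4 MmLLhh=2 MmLlHH=4 MmLlHh=8 MmLlhh=4 MmllHH=2 MmllHh=4 Mmllhh=2 mmLLHH=2 mmLLHh=4 mmLLhh=2 mmLlHH=4 mmLlHh=8 mmLlhh=4 mmllHH=2 mmllHh=4 mmllhh=2
mm ll H_ hits 6/64; gcd=2; 6÷2/64÷2 = 3/32

P(mm ll H_) = 3/32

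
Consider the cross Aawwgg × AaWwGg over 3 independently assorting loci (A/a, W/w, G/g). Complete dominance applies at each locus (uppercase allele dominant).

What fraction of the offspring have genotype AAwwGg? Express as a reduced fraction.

Aawwgg gametes: Awg×4, awg×4
AaWwGg gametes: AWG×1, AWg×1, AwG×1, Awg×1, aWG×1, aWg×1, awG×1, awg×1
Aawwgg×AaWwGg grid (8·8=64): AAWwGg=4 AAWwgg=4 AAwwGg=4 AAwwgg=4 AaWwGg=8 AaWwgg=8 AawwGg=8 Aawwgg=8 aaWwGg=4 aaWwgg=4 aawwGg=4 aawwgg=4
AAwwGg hits 4/64; gcd=4; 4÷4/64÷4 = 1/16

P(AAwwGg) = 1/16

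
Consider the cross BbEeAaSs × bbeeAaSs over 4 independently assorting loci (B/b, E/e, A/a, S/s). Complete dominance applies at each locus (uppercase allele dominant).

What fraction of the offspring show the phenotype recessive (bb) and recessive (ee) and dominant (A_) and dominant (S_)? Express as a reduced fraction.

P(bb ee A_ S_) = 9/64

BbEeAaSs gametes: BEAS×1, BEAs×1, BEaS×1, BEas×1, BeAS×1, BeAs×1, BeaS×1, Beas×1, bEAS×1, bEAs×1, bEaS×1, bEas×1, beAS×1, beAs×1, beaS×1, beas×1
bbeeAaSs gametes: beAS×4, beAs×4, beaS×4, beas×4
BbEeAaSs×bbeeAaSs grid (16·16=256): BbEeAASS=4 BbEeAASs=8 BbEeAAss=4 BbEeAaSS=8 BbEeAaSs=16 BbEeAass=8 BbEeaaSS=4 BbEeaaSs=8 BbEeaass=4 BbeeAASS=4 BbeeAASs=8 BbeeAAss=4 BbeeAaSS=8 BbeeAaSs=16 BbeeAass=8 BbeeaaSS=4 BbeeaaSs=8 Bbeeaass=4 bbEeAASS=4 bbEeAASs=8 bbEeAAss=4 bbEeAaSS=8 bbEeAaSs=16 bbEeAass=8 bbEeaaSS=4 bbEeaaSs=8 bbEeaass=4 bbeeAASS=4 bbeeAASs=8 bbeeAAss=4 bbeeAaSS=8 bbeeAaSs=16 bbeeAass=8 bbeeaaSS=4 bbeeaaSs=8 bbeeaass=4
bb ee A_ S_ hits 36/256; gcd=4; 36÷4/256÷4 = 9/64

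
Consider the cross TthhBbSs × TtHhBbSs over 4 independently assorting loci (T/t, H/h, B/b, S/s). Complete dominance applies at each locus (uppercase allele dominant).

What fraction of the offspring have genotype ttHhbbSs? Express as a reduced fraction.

P(ttHhbbSs) = 1/64

TthhBbSs gametes: ThBS×2, ThBs×2, ThbS×2, Thbs×2, thBS×2, thBs×2, thbS×2, thbs×2
TtHhBbSs gametes: THBS×1, THBs×1, THbS×1, THbs×1, ThBS×1, ThBs×1, ThbS×1, Thbs×1, tHBS×1, tHBs×1, tHbS×1, tHbs×1, thBS×1, thBs×1, thbS×1, thbs×1
TthhBbSs×TtHhBbSs grid (16·16=256): TTHhBBSS=2 TTHhBBSs=4 TTHhBBss=2 TTHhBbSS=4 TTHhBbSs=8 TTHhBbss=4 TTHhbbSS=2 TTHhbbSs=4 TTHhbbss=2 TThhBBSS=2 TThhBBSs=4 TThhBBss=2 TThhBbSS=4 TThhBbSs=8 TThhBbss=4 TThhbbSS=2 TThhbbSs=4 TThhbbss=2 TtHhBBSS=4 TtHhBBSs=8 TtHhBBss=4 TtHhBbSS=8 TtHhBbSs=16 TtHhBbss=8 TtHhbbSS=4 TtHhbbSs=8 TtHhbbss=4 TthhBBSS=4 TthhBBSs=8 TthhBBss=4 TthhBbSS=8 TthhBbSs=16 TthhBbss=8 TthhbbSS=4 TthhbbSs=8 Tthhbbss=4 ttHhBBSS=2 ttHhBBSs=4 ttHhBBss=2 ttHhBbSS=4 ttHhBbSs=8 ttHhBbss=4 ttHhbbSS=2 ttHhbbSs=4 ttHhbbss=2 tthhBBSS=2 tthhBBSs=4 tthhBBss=2 tthhBbSS=4 tthhBbSs=8 tthhBbss=4 tthhbbSS=2 tthhbbSs=4 tthhbbss=2
ttHhbbSs hits 4/256; gcd=4; 4÷4/256÷4 = 1/64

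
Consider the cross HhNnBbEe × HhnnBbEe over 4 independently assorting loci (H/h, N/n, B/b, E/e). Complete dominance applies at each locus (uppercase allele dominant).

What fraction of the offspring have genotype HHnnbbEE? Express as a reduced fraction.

P(HHnnbbEE) = 1/128

HhNnBbEe gametes: HNBE×1, HNBe×1, HNbE×1, HNbe×1, HnBE×1, HnBe×1, HnbE×1, Hnbe×1, hNBE×1, hNBe×1, hNbE×1, hNbe×1, hnBE×1, hnBe×1, hnbE×1, hnbe×1
HhnnBbEe gametes: HnBE×2, HnBe×2, HnbE×2, Hnbe×2, hnBE×2, hnBe×2, hnbE×2, hnbe×2
HhNnBbEe×HhnnBbEe grid (16·16=256): HHNnBBEE=2 HHNnBBEe=4 HHNnBBee=2 HHNnBbEE=4 HHNnBbEe=8 HHNnBbee=4 HHNnbbEE=2 HHNnbbEe=4 HHNnbbee=2 HHnnBBEE=2 HHnnBBEe=4 HHnnBBee=2 HHnnBbEE=4 HHnnBbEe=8 HHnnBbee=4 HHnnbbEE=2 HHnnbbEe=4 HHnnbbee=2 HhNnBBEE=4 HhNnBBEe=8 HhNnBBee=4 HhNnBbEE=8 HhNnBbEe=16 HhNnBbee=8 HhNnbbEE=4 HhNnbbEe=8 HhNnbbee=4 HhnnBBEE=4 HhnnBBEe=8 HhnnBBee=4 HhnnBbEE=8 HhnnBbEe=16 HhnnBbee=8 HhnnbbEE=4 HhnnbbEe=8 Hhnnbbee=4 hhNnBBEE=2 hhNnBBEe=4 hhNnBBee=2 hhNnBbEE=4 hhNnBbEe=8 hhNnBbee=4 hhNnbbEE=2 hhNnbbEe=4 hhNnbbee=2 hhnnBBEE=2 hhnnBBEe=4 hhnnBBee=2 hhnnBbEE=4 hhnnBbEe=8 hhnnBbee=4 hhnnbbEE=2 hhnnbbEe=4 hhnnbbee=2
HHnnbbEE hits 2/256; gcd=2; 2÷2/256÷2 = 1/128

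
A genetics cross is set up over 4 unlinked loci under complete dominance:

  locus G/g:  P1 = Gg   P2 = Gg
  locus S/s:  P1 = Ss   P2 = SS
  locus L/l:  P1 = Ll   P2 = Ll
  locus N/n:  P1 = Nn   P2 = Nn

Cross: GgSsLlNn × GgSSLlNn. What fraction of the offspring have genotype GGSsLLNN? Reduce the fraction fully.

GgSsLlNn gametes: GSLN×1, GSLn×1, GSlN×1, GSln×1, GsLN×1, GsLn×1, GslN×1, Gsln×1, gSLN×1, gSLn×1, gSlN×1, gSln×1, gsLN×1, gsLn×1, gslN×1, gsln×1
GgSSLlNn gametes: GSLN×2, GSLn×2, GSlN×2, GSln×2, gSLN×2, gSLn×2, gSlN×2, gSln×2
GgSsLlNn×GgSSLlNn grid (16·16=256): GGSSLLNN=2 GGSSLLNn=4 GGSSLLnn=2 GGSSLlNN=4 GGSSLlNn=8 GGSSLlnn=4 GGSSllNN=2 GGSSllNn=4 GGSSllnn=2 GGSsLLNN=2 GGSsLLNn=4 GGSsLLnn=2 GGSsLlNN=4 GGSsLlNn=8 GGSsLlnn=4 GGSsllNN=2 GGSsllNn=4 GGSsllnn=2 GgSSLLNN=4 GgSSLLNn=8 GgSSLLnn=4 GgSSLlNN=8 GgSSLlNn=16 GgSSLlnn=8 GgSSllNN=4 GgSSllNn=8 GgSSllnn=4 GgSsLLNN=4 GgSsLLNn=8 GgSsLLnn=4 GgSsLlNN=8 GgSsLlNn=16 GgSsLlnn=8 GgSsllNN=4 GgSsllNn=8 GgSsllnn=4 ggSSLLNN=2 ggSSLLNn=4 ggSSLLnn=2 ggSSLlNN=4 ggSSLlNn=8 ggSSLlnn=4 ggSSllNN=2 ggSSllNn=4 ggSSllnn=2 ggSsLLNN=2 ggSsLLNn=4 ggSsLLnn=2 ggSsLlNN=4 ggSsLlNn=8 ggSsLlnn=4 ggSsllNN=2 ggSsllNn=4 ggSsllnn=2
GGSsLLNN hits 2/256; gcd=2; 2÷2/256÷2 = 1/128

P(GGSsLLNN) = 1/128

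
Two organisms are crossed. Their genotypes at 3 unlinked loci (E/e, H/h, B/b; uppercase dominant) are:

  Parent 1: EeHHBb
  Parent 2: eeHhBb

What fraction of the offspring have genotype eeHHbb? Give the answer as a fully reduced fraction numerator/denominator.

EeHHBb gametes: EHB×2, EHb×2, eHB×2, eHb×2
eeHhBb gametes: eHB×2, eHb×2, ehB×2, ehb×2
EeHHBb×eeHhBb grid (8·8=64): EeHHBB=4 EeHHBb=8 EeHHbb=4 EeHhBB=4 EeHhBb=8 EeHhbb=4 eeHHBB=4 eeHHBb=8 eeHHbb=4 eeHhBB=4 eeHhBb=8 eeHhbb=4
eeHHbb hits 4/64; gcd=4; 4÷4/64÷4 = 1/16

P(eeHHbb) = 1/16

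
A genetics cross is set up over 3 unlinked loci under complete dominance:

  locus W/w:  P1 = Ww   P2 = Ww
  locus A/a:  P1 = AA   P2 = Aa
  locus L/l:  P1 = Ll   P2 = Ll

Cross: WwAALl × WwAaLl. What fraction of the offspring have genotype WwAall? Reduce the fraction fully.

P(WwAall) = 1/16

WwAALl gametes: WAL×2, WAl×2, wAL×2, wAl×2
WwAaLl gametes: WAL×1, WAl×1, WaL×1, Wal×1, wAL×1, wAl×1, waL×1, wal×1
WwAALl×WwAaLl grid (8·8=64): WWAALL=2 WWAALl=4 WWAAll=2 WWAaLL=2 WWAaLl=4 WWAall=2 WwAALL=4 WwAALl=8 WwAAll=4 WwAaLL=4 WwAaLl=8 WwAall=4 wwAALL=2 wwAALl=4 wwAAll=2 wwAaLL=2 wwAaLl=4 wwAall=2
WwAall hits 4/64; gcd=4; 4÷4/64÷4 = 1/16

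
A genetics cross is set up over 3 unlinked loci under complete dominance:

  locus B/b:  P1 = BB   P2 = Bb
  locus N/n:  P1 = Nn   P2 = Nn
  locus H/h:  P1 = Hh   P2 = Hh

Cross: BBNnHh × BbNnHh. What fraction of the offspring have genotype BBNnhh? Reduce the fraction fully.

BBNnHh gametes: BNH×2, BNh×2, BnH×2, Bnh×2
BbNnHh gametes: BNH×1, BNh×1, BnH×1, Bnh×1, bNH×1, bNh×1, bnH×1, bnh×1
BBNnHh×BbNnHh grid (8·8=64): BBNNHH=2 BBNNHh=4 BBNNhh=2 BBNnHH=4 BBNnHh=8 BBNnhh=4 BBnnHH=2 BBnnHh=4 BBnnhh=2 BbNNHH=2 BbNNHh=4 BbNNhh=2 BbNnHH=4 BbNnHh=8 BbNnhh=4 BbnnHH=2 BbnnHh=4 Bbnnhh=2
BBNnhh hits 4/64; gcd=4; 4÷4/64÷4 = 1/16

P(BBNnhh) = 1/16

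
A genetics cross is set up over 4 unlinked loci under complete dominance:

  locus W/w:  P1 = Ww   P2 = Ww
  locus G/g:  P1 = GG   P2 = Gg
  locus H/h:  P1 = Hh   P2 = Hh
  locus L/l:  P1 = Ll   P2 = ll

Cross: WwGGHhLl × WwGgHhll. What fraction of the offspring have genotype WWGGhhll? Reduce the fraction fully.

WwGGHhLl gametes: WGHL×2, WGHl×2, WGhL×2, WGhl×2, wGHL×2, wGHl×2, wGhL×2, wGhl×2
WwGgHhll gametes: WGHl×2, WGhl×2, WgHl×2, Wghl×2, wGHl×2, wGhl×2, wgHl×2, wghl×2
WwGGHhLl×WwGgHhll grid (16·16=256): WWGGHHLl=4 WWGGHHll=4 WWGGHhLl=8 WWGGHhll=8 WWGGhhLl=4 WWGGhhll=4 WWGgHHLl=4 WWGgHHll=4 WWGgHhLl=8 WWGgHhll=8 WWGghhLl=4 WWGghhll=4 WwGGHHLl=8 WwGGHHll=8 WwGGHhLl=16 WwGGHhll=16 WwGGhhLl=8 WwGGhhll=8 WwGgHHLl=8 WwGgHHll=8 WwGgHhLl=16 WwGgHhll=16 WwGghhLl=8 WwGghhll=8 wwGGHHLl=4 wwGGHHll=4 wwGGHhLl=8 wwGGHhll=8 wwGGhhLl=4 wwGGhhll=4 wwGgHHLl=4 wwGgHHll=4 wwGgHhLl=8 wwGgHhll=8 wwGghhLl=4 wwGghhll=4
WWGGhhll hits 4/256; gcd=4; 4÷4/256÷4 = 1/64

P(WWGGhhll) = 1/64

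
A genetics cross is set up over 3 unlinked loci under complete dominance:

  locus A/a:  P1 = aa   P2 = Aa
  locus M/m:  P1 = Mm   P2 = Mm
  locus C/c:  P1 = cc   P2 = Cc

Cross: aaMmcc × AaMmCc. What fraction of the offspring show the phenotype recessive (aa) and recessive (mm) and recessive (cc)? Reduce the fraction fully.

aaMmcc gametes: aMc×4, amc×4
AaMmCc gametes: AMC×1, AMc×1, AmC×1, Amc×1, aMC×1, aMc×1, amC×1, amc×1
aaMmcc×AaMmCc grid (8·8=64): AaMMCc=4 AaMMcc=4 AaMmCc=8 AaMmcc=8 AammCc=4 Aammcc=4 aaMMCc=4 aaMMcc=4 aaMmCc=8 aaMmcc=8 aammCc=4 aammcc=4
aa mm cc hits 4/64; gcd=4; 4÷4/64÷4 = 1/16

P(aa mm cc) = 1/16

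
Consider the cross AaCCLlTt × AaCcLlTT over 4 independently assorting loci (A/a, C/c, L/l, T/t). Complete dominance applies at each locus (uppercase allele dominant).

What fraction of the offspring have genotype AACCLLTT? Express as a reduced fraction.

P(AACCLLTT) = 1/64

AaCCLlTt gametes: ACLT×2, ACLt×2, AClT×2, AClt×2, aCLT×2, aCLt×2, aClT×2, aClt×2
AaCcLlTT gametes: ACLT×2, AClT×2, AcLT×2, AclT×2, aCLT×2, aClT×2, acLT×2, aclT×2
AaCCLlTt×AaCcLlTT grid (16·16=256): AACCLLTT=4 AACCLLTt=4 AACCLlTT=8 AACCLlTt=8 AACCllTT=4 AACCllTt=4 AACcLLTT=4 AACcLLTt=4 AACcLlTT=8 AACcLlTt=8 AACcllTT=4 AACcllTt=4 AaCCLLTT=8 AaCCLLTt=8 AaCCLlTT=16 AaCCLlTt=16 AaCCllTT=8 AaCCllTt=8 AaCcLLTT=8 AaCcLLTt=8 AaCcLlTT=16 AaCcLlTt=16 AaCcllTT=8 AaCcllTt=8 aaCCLLTT=4 aaCCLLTt=4 aaCCLlTT=8 aaCCLlTt=8 aaCCllTT=4 aaCCllTt=4 aaCcLLTT=4 aaCcLLTt=4 aaCcLlTT=8 aaCcLlTt=8 aaCcllTT=4 aaCcllTt=4
AACCLLTT hits 4/256; gcd=4; 4÷4/256÷4 = 1/64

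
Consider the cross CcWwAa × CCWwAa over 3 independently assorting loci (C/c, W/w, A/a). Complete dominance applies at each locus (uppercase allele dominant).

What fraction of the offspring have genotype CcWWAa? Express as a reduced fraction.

P(CcWWAa) = 1/16

CcWwAa gametes: CWA×1, CWa×1, CwA×1, Cwa×1, cWA×1, cWa×1, cwA×1, cwa×1
CCWwAa gametes: CWA×2, CWa×2, CwA×2, Cwa×2
CcWwAa×CCWwAa grid (8·8=64): CCWWAA=2 CCWWAa=4 CCWWaa=2 CCWwAA=4 CCWwAa=8 CCWwaa=4 CCwwAA=2 CCwwAa=4 CCwwaa=2 CcWWAA=2 CcWWAa=4 CcWWaa=2 CcWwAA=4 CcWwAa=8 CcWwaa=4 CcwwAA=2 CcwwAa=4 Ccwwaa=2
CcWWAa hits 4/64; gcd=4; 4÷4/64÷4 = 1/16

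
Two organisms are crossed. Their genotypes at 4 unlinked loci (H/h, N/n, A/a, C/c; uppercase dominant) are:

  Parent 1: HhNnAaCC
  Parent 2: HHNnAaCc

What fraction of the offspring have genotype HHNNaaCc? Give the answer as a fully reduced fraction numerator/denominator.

P(HHNNaaCc) = 1/64

HhNnAaCC gametes: HNAC×2, HNaC×2, HnAC×2, HnaC×2, hNAC×2, hNaC×2, hnAC×2, hnaC×2
HHNnAaCc gametes: HNAC×2, HNAc×2, HNaC×2, HNac×2, HnAC×2, HnAc×2, HnaC×2, Hnac×2
HhNnAaCC×HHNnAaCc grid (16·16=256): HHNNAACC=4 HHNNAACc=4 HHNNAaCC=8 HHNNAaCc=8 HHNNaaCC=4 HHNNaaCc=4 HHNnAACC=8 HHNnAACc=8 HHNnAaCC=16 HHNnAaCc=16 HHNnaaCC=8 HHNnaaCc=8 HHnnAACC=4 HHnnAACc=4 HHnnAaCC=8 HHnnAaCc=8 HHnnaaCC=4 HHnnaaCc=4 HhNNAACC=4 HhNNAACc=4 HhNNAaCC=8 HhNNAaCc=8 HhNNaaCC=4 HhNNaaCc=4 HhNnAACC=8 HhNnAACc=8 HhNnAaCC=16 HhNnAaCc=16 HhNnaaCC=8 HhNnaaCc=8 HhnnAACC=4 HhnnAACc=4 HhnnAaCC=8 HhnnAaCc=8 HhnnaaCC=4 HhnnaaCc=4
HHNNaaCc hits 4/256; gcd=4; 4÷4/256÷4 = 1/64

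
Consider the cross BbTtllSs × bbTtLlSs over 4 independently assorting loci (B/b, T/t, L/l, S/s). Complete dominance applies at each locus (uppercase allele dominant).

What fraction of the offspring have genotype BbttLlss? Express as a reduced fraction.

P(BbttLlss) = 1/64

BbTtllSs gametes: BTlS×2, BTls×2, BtlS×2, Btls×2, bTlS×2, bTls×2, btlS×2, btls×2
bbTtLlSs gametes: bTLS×2, bTLs×2, bTlS×2, bTls×2, btLS×2, btLs×2, btlS×2, btls×2
BbTtllSs×bbTtLlSs grid (16·16=256): BbTTLlSS=4 BbTTLlSs=8 BbTTLlss=4 BbTTllSS=4 BbTTllSs=8 BbTTllss=4 BbTtLlSS=8 BbTtLlSs=16 BbTtLlss=8 BbTtllSS=8 BbTtllSs=16 BbTtllss=8 BbttLlSS=4 BbttLlSs=8 BbttLlss=4 BbttllSS=4 BbttllSs=8 Bbttllss=4 bbTTLlSS=4 bbTTLlSs=8 bbTTLlss=4 bbTTllSS=4 bbTTllSs=8 bbTTllss=4 bbTtLlSS=8 bbTtLlSs=16 bbTtLlss=8 bbTtllSS=8 bbTtllSs=16 bbTtllss=8 bbttLlSS=4 bbttLlSs=8 bbttLlss=4 bbttllSS=4 bbttllSs=8 bbttllss=4
BbttLlss hits 4/256; gcd=4; 4÷4/256÷4 = 1/64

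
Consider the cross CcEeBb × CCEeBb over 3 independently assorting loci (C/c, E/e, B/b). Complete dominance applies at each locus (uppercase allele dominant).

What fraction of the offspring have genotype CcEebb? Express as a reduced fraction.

P(CcEebb) = 1/16

CcEeBb gametes: CEB×1, CEb×1, CeB×1, Ceb×1, cEB×1, cEb×1, ceB×1, ceb×1
CCEeBb gametes: CEB×2, CEb×2, CeB×2, Ceb×2
CcEeBb×CCEeBb grid (8·8=64): CCEEBB=2 CCEEBb=4 CCEEbb=2 CCEeBB=4 CCEeBb=8 CCEebb=4 CCeeBB=2 CCeeBb=4 CCeebb=2 CcEEBB=2 CcEEBb=4 CcEEbb=2 CcEeBB=4 CcEeBb=8 CcEebb=4 CceeBB=2 CceeBb=4 Cceebb=2
CcEebb hits 4/64; gcd=4; 4÷4/64÷4 = 1/16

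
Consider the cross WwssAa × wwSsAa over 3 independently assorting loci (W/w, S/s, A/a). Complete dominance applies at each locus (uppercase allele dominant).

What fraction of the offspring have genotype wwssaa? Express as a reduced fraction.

WwssAa gametes: WsA×2, Wsa×2, wsA×2, wsa×2
wwSsAa gametes: wSA×2, wSa×2, wsA×2, wsa×2
WwssAa×wwSsAa grid (8·8=64): WwSsAA=4 WwSsAa=8 WwSsaa=4 WwssAA=4 WwssAa=8 Wwssaa=4 wwSsAA=4 wwSsAa=8 wwSsaa=4 wwssAA=4 wwssAa=8 wwssaa=4
wwssaa hits 4/64; gcd=4; 4÷4/64÷4 = 1/16

P(wwssaa) = 1/16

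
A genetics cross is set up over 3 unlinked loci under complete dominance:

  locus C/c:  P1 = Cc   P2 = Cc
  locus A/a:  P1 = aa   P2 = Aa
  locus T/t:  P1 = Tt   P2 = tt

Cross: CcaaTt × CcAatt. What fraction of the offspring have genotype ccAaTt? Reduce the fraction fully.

CcaaTt gametes: CaT×2, Cat×2, caT×2, cat×2
CcAatt gametes: CAt×2, Cat×2, cAt×2, cat×2
CcaaTt×CcAatt grid (8·8=64): CCAaTt=4 CCAatt=4 CCaaTt=4 CCaatt=4 CcAaTt=8 CcAatt=8 CcaaTt=8 Ccaatt=8 ccAaTt=4 ccAatt=4 ccaaTt=4 ccaatt=4
ccAaTt hits 4/64; gcd=4; 4÷4/64÷4 = 1/16

P(ccAaTt) = 1/16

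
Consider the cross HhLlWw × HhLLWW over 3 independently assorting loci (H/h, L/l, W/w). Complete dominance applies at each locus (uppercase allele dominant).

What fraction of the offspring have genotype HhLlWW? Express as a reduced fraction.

HhLlWw gametes: HLW×1, HLw×1, HlW×1, Hlw×1, hLW×1, hLw×1, hlW×1, hlw×1
HhLLWW gametes: HLW×4, hLW×4
HhLlWw×HhLLWW grid (8·8=64): HHLLWW=4 HHLLWw=4 HHLlWW=4 HHLlWw=4 HhLLWW=8 HhLLWw=8 HhLlWW=8 HhLlWw=8 hhLLWW=4 hhLLWw=4 hhLlWW=4 hhLlWw=4
HhLlWW hits 8/64; gcd=8; 8÷8/64÷8 = 1/8

P(HhLlWW) = 1/8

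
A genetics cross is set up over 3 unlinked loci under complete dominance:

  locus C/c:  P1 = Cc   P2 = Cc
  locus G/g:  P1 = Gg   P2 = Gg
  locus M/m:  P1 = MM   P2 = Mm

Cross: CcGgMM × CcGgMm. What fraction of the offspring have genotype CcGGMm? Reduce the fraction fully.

CcGgMM gametes: CGM×2, CgM×2, cGM×2, cgM×2
CcGgMm gametes: CGM×1, CGm×1, CgM×1, Cgm×1, cGM×1, cGm×1, cgM×1, cgm×1
CcGgMM×CcGgMm grid (8·8=64): CCGGMM=2 CCGGMm=2 CCGgMM=4 CCGgMm=4 CCggMM=2 CCggMm=2 CcGGMM=4 CcGGMm=4 CcGgMM=8 CcGgMm=8 CcggMM=4 CcggMm=4 ccGGMM=2 ccGGMm=2 ccGgMM=4 ccGgMm=4 ccggMM=2 ccggMm=2
CcGGMm hits 4/64; gcd=4; 4÷4/64÷4 = 1/16

P(CcGGMm) = 1/16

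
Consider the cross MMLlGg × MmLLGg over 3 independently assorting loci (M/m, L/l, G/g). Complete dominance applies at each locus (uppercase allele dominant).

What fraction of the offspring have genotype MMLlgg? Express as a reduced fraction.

MMLlGg gametes: MLG×2, MLg×2, MlG×2, Mlg×2
MmLLGg gametes: MLG×2, MLg×2, mLG×2, mLg×2
MMLlGg×MmLLGg grid (8·8=64): MMLLGG=4 MMLLGg=8 MMLLgg=4 MMLlGG=4 MMLlGg=8 MMLlgg=4 MmLLGG=4 MmLLGg=8 MmLLgg=4 MmLlGG=4 MmLlGg=8 MmLlgg=4
MMLlgg hits 4/64; gcd=4; 4÷4/64÷4 = 1/16

P(MMLlgg) = 1/16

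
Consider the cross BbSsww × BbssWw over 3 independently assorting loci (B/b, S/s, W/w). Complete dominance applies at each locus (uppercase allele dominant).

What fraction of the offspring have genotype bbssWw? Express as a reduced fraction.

P(bbssWw) = 1/16

BbSsww gametes: BSw×2, Bsw×2, bSw×2, bsw×2
BbssWw gametes: BsW×2, Bsw×2, bsW×2, bsw×2
BbSsww×BbssWw grid (8·8=64): BBSsWw=4 BBSsww=4 BBssWw=4 BBssww=4 BbSsWw=8 BbSsww=8 BbssWw=8 Bbssww=8 bbSsWw=4 bbSsww=4 bbssWw=4 bbssww=4
bbssWw hits 4/64; gcd=4; 4÷4/64÷4 = 1/16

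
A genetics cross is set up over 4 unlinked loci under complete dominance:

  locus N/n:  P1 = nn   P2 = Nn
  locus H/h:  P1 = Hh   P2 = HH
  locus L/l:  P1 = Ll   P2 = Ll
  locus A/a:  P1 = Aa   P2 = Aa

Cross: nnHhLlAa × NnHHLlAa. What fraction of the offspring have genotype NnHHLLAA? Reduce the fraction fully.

P(NnHHLLAA) = 1/64

nnHhLlAa gametes: nHLA×2, nHLa×2, nHlA×2, nHla×2, nhLA×2, nhLa×2, nhlA×2, nhla×2
NnHHLlAa gametes: NHLA×2, NHLa×2, NHlA×2, NHla×2, nHLA×2, nHLa×2, nHlA×2, nHla×2
nnHhLlAa×NnHHLlAa grid (16·16=256): NnHHLLAA=4 NnHHLLAa=8 NnHHLLaa=4 NnHHLlAA=8 NnHHLlAa=16 NnHHLlaa=8 NnHHllAA=4 NnHHllAa=8 NnHHllaa=4 NnHhLLAA=4 NnHhLLAa=8 NnHhLLaa=4 NnHhLlAA=8 NnHhLlAa=16 NnHhLlaa=8 NnHhllAA=4 NnHhllAa=8 NnHhllaa=4 nnHHLLAA=4 nnHHLLAa=8 nnHHLLaa=4 nnHHLlAA=8 nnHHLlAa=16 nnHHLlaa=8 nnHHllAA=4 nnHHllAa=8 nnHHllaa=4 nnHhLLAA=4 nnHhLLAa=8 nnHhLLaa=4 nnHhLlAA=8 nnHhLlAa=16 nnHhLlaa=8 nnHhllAA=4 nnHhllAa=8 nnHhllaa=4
NnHHLLAA hits 4/256; gcd=4; 4÷4/256÷4 = 1/64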